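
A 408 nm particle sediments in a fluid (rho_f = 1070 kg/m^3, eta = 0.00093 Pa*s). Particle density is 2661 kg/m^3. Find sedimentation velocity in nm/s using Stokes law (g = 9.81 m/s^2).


Radius R = 408/2 nm = 2.04e-07 m
Density difference = 2661 - 1070 = 1591 kg/m^3
v = 2 * R^2 * (rho_p - rho_f) * g / (9 * eta)
v = 2 * (2.04e-07)^2 * 1591 * 9.81 / (9 * 0.00093)
v = 1.55204e-07 m/s = 155.2044 nm/s

155.2044


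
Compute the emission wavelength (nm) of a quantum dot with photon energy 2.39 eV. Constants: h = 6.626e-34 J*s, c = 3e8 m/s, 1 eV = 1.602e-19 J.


Convert energy: E = 2.39 eV = 2.39 * 1.602e-19 = 3.82878e-19 J
lambda = h*c / E = 6.626e-34 * 3e8 / 3.82878e-19
lambda = 5.19173e-07 m = 519.2 nm

519.2


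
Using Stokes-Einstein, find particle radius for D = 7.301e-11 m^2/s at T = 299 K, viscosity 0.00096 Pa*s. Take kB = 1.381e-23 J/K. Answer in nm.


Stokes-Einstein: R = kB*T / (6*pi*eta*D)
R = 1.381e-23 * 299 / (6 * pi * 0.00096 * 7.301e-11)
R = 3.12543e-09 m = 3.13 nm

3.13


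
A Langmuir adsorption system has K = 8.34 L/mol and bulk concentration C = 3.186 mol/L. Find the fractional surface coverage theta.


Langmuir isotherm: theta = K*C / (1 + K*C)
K*C = 8.34 * 3.186 = 26.57124
theta = 26.57124 / (1 + 26.57124) = 26.57124 / 27.57124
theta = 0.9637

0.9637


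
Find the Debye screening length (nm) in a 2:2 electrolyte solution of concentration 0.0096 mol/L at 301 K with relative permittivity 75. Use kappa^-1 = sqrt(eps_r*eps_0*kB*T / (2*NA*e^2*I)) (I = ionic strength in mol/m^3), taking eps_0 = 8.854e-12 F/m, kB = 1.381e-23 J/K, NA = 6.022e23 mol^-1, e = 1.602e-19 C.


Ionic strength I = 0.0096 * 2^2 * 1000 = 38.4 mol/m^3
kappa^-1 = sqrt(75 * 8.854e-12 * 1.381e-23 * 301 / (2 * 6.022e23 * (1.602e-19)^2 * 38.4))
kappa^-1 = 1.525 nm

1.525


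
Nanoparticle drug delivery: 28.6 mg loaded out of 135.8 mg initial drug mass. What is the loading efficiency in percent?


Drug loading efficiency = (drug loaded / drug initial) * 100
DLE = 28.6 / 135.8 * 100
DLE = 0.2106 * 100
DLE = 21.06%

21.06


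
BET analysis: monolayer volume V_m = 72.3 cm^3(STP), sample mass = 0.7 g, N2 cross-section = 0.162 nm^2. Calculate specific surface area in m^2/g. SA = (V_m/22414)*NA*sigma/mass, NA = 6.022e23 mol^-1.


Number of moles in monolayer = V_m / 22414 = 72.3 / 22414 = 0.00322566
Number of molecules = moles * NA = 0.00322566 * 6.022e23
SA = molecules * sigma / mass
SA = (72.3 / 22414) * 6.022e23 * 0.162e-18 / 0.7
SA = 449.5 m^2/g

449.5


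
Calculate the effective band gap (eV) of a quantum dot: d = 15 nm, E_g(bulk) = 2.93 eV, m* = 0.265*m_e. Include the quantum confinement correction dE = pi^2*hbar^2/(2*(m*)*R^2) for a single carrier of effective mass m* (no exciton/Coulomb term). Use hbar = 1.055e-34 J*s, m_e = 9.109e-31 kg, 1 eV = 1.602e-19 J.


Radius R = 15/2 nm = 7.5e-09 m
Confinement energy dE = pi^2 * hbar^2 / (2 * m_eff * m_e * R^2)
dE = pi^2 * (1.055e-34)^2 / (2 * 0.265 * 9.109e-31 * (7.5e-09)^2) J, divided by 1.602e-19 J/eV
dE = 0.0253 eV
Total band gap = E_g(bulk) + dE = 2.93 + 0.0253 = 2.9553 eV

2.9553


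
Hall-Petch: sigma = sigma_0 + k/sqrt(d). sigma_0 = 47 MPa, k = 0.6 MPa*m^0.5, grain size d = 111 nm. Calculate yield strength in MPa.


d = 111 nm = 1.11e-07 m
sqrt(d) = 0.0003331666
Hall-Petch contribution = k / sqrt(d) = 0.6 / 0.0003331666 = 1800.9 MPa
sigma = sigma_0 + k/sqrt(d) = 47 + 1800.9 = 1847.9 MPa

1847.9


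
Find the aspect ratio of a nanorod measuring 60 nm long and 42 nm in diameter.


Aspect ratio AR = length / diameter
AR = 60 / 42
AR = 1.43

1.43


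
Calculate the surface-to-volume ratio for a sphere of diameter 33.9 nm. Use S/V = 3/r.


Radius r = 33.9/2 = 16.95 nm
S/V = 3 / r = 3 / 16.95
S/V = 0.177 nm^-1

0.177


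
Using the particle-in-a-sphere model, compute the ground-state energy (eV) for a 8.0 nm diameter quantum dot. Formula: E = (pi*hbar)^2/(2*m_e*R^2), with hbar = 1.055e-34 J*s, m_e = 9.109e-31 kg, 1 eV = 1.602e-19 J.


Radius R = 8.0/2 = 4 nm = 4e-09 m
E = (pi * 1.055e-34)^2 / (2 * 9.109e-31 * (4e-09)^2)
E(J) = 3.76863e-21
E = E(J) / 1.602e-19 = 0.0235 eV

0.0235


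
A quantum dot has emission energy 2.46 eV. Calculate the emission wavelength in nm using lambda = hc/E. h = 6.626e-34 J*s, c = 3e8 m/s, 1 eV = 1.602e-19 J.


Convert energy: E = 2.46 eV = 2.46 * 1.602e-19 = 3.94092e-19 J
lambda = h*c / E = 6.626e-34 * 3e8 / 3.94092e-19
lambda = 5.044e-07 m = 504.4 nm

504.4


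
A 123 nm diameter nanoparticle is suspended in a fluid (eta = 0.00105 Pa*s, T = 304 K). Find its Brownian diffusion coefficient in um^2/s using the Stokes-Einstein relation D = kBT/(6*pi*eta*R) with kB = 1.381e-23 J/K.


Radius R = 123/2 = 61.5 nm = 6.15e-08 m
D = kB*T / (6*pi*eta*R)
D = 1.381e-23 * 304 / (6 * pi * 0.00105 * 6.15e-08)
D = 3.44907e-12 m^2/s = 3.449 um^2/s

3.449


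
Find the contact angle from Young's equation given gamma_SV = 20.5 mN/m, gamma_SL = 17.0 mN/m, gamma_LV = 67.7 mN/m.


cos(theta) = (gamma_SV - gamma_SL) / gamma_LV
cos(theta) = (20.5 - 17.0) / 67.7
cos(theta) = 0.051699
theta = arccos(0.051699) = 87.04 degrees

87.04


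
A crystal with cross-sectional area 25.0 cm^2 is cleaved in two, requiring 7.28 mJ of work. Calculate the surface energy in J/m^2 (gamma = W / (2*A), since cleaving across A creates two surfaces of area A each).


Convert: A = 25.0 cm^2 = 0.0025 m^2, W = 7.28 mJ = 0.00728 J
Cleaving exposes two faces of area A, so total new surface = 2*A and gamma = W / (2*A)
gamma = 0.00728 / (2 * 0.0025)
gamma = 1.456 J/m^2

1.456


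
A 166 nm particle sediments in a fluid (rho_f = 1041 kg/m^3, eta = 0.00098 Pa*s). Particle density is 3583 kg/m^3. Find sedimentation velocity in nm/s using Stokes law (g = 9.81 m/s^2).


Radius R = 166/2 nm = 8.3e-08 m
Density difference = 3583 - 1041 = 2542 kg/m^3
v = 2 * R^2 * (rho_p - rho_f) * g / (9 * eta)
v = 2 * (8.3e-08)^2 * 2542 * 9.81 / (9 * 0.00098)
v = 3.89549e-08 m/s = 38.9549 nm/s

38.9549


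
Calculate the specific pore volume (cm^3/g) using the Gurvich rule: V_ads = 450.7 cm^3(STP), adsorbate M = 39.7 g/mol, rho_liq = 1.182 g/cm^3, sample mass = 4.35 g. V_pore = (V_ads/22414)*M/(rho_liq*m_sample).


Moles adsorbed n = V_ads / 22414 = 450.7 / 22414 = 2.010797e-02 mol
Liquid volume V_liq = n * M / rho_liq = 2.010797e-02 * 39.7 / 1.182 = 0.67537 cm^3
Specific pore volume V_pore = V_liq / m_sample = 0.67537 / 4.35
V_pore = 0.1553 cm^3/g

0.1553


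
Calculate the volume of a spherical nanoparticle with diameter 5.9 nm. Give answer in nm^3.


Radius r = 5.9/2 = 2.95 nm
Volume V = (4/3) * pi * r^3
V = (4/3) * pi * (2.95)^3
V = 107.54 nm^3

107.54


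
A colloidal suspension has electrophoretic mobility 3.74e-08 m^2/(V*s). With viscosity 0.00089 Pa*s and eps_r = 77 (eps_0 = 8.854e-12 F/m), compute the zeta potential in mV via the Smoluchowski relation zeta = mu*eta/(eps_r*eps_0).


Smoluchowski equation: zeta = mu * eta / (eps_r * eps_0)
zeta = 3.74e-08 * 0.00089 / (77 * 8.854e-12)
zeta = 0.048824 V = 48.82 mV

48.82


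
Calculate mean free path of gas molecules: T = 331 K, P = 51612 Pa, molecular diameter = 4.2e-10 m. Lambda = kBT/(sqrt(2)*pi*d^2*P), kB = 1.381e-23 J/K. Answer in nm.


Mean free path: lambda = kB*T / (sqrt(2) * pi * d^2 * P)
lambda = 1.381e-23 * 331 / (sqrt(2) * pi * (4.2e-10)^2 * 51612)
lambda = 1.13008e-07 m
lambda = 113.01 nm

113.01


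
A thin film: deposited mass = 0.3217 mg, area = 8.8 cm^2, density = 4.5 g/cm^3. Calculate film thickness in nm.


Convert: m = 0.3217 mg = 3.2170e-07 kg, A = 8.8 cm^2 = 8.8000e-04 m^2, rho = 4.5 g/cm^3 = 4500 kg/m^3
t = m / (A * rho)
t = 3.2170e-07 / (8.8000e-04 * 4500)
t = 8.1237e-08 m = 81.2 nm

81.2


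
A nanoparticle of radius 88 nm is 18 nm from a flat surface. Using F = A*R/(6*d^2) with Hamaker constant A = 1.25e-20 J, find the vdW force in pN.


Convert to SI: R = 88 nm = 8.8e-08 m, d = 18 nm = 1.8e-08 m
F = A * R / (6 * d^2)
F = 1.25e-20 * 8.8e-08 / (6 * (1.8e-08)^2)
F = 5.65844e-13 N = 0.566 pN

0.566


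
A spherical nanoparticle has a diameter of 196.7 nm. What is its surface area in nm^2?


Radius r = 196.7/2 = 98.35 nm
Surface area SA = 4 * pi * r^2
SA = 4 * pi * (98.35)^2
SA = 121551.02 nm^2

121551.02


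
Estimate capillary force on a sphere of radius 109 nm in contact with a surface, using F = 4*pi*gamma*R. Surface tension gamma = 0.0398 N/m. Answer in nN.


Convert radius: R = 109 nm = 1.09e-07 m
F = 4 * pi * gamma * R
F = 4 * pi * 0.0398 * 1.09e-07
F = 5.45154e-08 N = 54.5154 nN

54.5154


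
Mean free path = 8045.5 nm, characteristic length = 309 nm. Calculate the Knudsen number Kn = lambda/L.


Knudsen number Kn = lambda / L
Kn = 8045.5 / 309
Kn = 26.0372

26.0372


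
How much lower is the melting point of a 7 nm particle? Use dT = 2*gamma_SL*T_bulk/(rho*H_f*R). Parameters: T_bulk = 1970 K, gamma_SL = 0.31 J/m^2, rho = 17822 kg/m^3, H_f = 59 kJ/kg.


Radius R = 7/2 = 3.5 nm = 3.5e-09 m
Convert H_f = 59 kJ/kg = 59000 J/kg
dT = 2 * gamma_SL * T_bulk / (rho * H_f * R)
dT = 2 * 0.31 * 1970 / (17822 * 59000 * 3.5e-09)
dT = 331.9 K

331.9


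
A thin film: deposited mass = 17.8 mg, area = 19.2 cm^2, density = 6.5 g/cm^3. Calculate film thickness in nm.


Convert: m = 17.8 mg = 1.7800e-05 kg, A = 19.2 cm^2 = 1.9200e-03 m^2, rho = 6.5 g/cm^3 = 6500 kg/m^3
t = m / (A * rho)
t = 1.7800e-05 / (1.9200e-03 * 6500)
t = 1.4263e-06 m = 1426.3 nm

1426.3


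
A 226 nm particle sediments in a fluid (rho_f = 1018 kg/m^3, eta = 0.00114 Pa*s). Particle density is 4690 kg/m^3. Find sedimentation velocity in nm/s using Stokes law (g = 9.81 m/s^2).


Radius R = 226/2 nm = 1.13e-07 m
Density difference = 4690 - 1018 = 3672 kg/m^3
v = 2 * R^2 * (rho_p - rho_f) * g / (9 * eta)
v = 2 * (1.13e-07)^2 * 3672 * 9.81 / (9 * 0.00114)
v = 8.96626e-08 m/s = 89.6626 nm/s

89.6626


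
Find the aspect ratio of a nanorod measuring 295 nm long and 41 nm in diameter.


Aspect ratio AR = length / diameter
AR = 295 / 41
AR = 7.2

7.2


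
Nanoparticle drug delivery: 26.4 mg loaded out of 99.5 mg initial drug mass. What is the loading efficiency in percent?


Drug loading efficiency = (drug loaded / drug initial) * 100
DLE = 26.4 / 99.5 * 100
DLE = 0.2653 * 100
DLE = 26.53%

26.53


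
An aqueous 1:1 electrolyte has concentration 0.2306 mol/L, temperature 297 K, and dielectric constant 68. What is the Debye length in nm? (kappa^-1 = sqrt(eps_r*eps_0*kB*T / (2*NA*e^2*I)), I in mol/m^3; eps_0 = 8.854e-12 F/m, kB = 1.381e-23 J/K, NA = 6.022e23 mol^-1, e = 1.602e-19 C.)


Ionic strength I = 0.2306 * 1^2 * 1000 = 230.6 mol/m^3
kappa^-1 = sqrt(68 * 8.854e-12 * 1.381e-23 * 297 / (2 * 6.022e23 * (1.602e-19)^2 * 230.6))
kappa^-1 = 0.589 nm

0.589


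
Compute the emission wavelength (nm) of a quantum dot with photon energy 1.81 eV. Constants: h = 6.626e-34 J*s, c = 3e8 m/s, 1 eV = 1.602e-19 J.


Convert energy: E = 1.81 eV = 1.81 * 1.602e-19 = 2.89962e-19 J
lambda = h*c / E = 6.626e-34 * 3e8 / 2.89962e-19
lambda = 6.85538e-07 m = 685.5 nm

685.5


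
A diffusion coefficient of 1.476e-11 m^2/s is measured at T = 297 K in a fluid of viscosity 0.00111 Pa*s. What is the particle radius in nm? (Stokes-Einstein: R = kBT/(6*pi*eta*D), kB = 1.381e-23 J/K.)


Stokes-Einstein: R = kB*T / (6*pi*eta*D)
R = 1.381e-23 * 297 / (6 * pi * 0.00111 * 1.476e-11)
R = 1.32813e-08 m = 13.28 nm

13.28


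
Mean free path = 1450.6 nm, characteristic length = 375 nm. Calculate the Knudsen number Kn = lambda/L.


Knudsen number Kn = lambda / L
Kn = 1450.6 / 375
Kn = 3.8683

3.8683


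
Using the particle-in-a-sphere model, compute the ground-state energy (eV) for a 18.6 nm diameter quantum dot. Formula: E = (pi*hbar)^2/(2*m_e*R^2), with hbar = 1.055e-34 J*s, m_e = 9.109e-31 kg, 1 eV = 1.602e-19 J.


Radius R = 18.6/2 = 9.3 nm = 9.3e-09 m
E = (pi * 1.055e-34)^2 / (2 * 9.109e-31 * (9.3e-09)^2)
E(J) = 6.97169e-22
E = E(J) / 1.602e-19 = 0.0044 eV

0.0044


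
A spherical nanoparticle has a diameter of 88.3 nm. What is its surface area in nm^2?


Radius r = 88.3/2 = 44.15 nm
Surface area SA = 4 * pi * r^2
SA = 4 * pi * (44.15)^2
SA = 24494.65 nm^2

24494.65


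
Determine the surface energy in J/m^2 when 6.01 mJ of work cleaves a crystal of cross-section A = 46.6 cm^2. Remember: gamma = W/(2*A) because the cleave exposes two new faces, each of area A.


Convert: A = 46.6 cm^2 = 0.00466 m^2, W = 6.01 mJ = 0.00601 J
Cleaving exposes two faces of area A, so total new surface = 2*A and gamma = W / (2*A)
gamma = 0.00601 / (2 * 0.00466)
gamma = 0.645 J/m^2

0.645


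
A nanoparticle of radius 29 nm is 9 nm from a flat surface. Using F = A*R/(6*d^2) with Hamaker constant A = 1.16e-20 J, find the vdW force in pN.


Convert to SI: R = 29 nm = 2.9e-08 m, d = 9 nm = 9e-09 m
F = A * R / (6 * d^2)
F = 1.16e-20 * 2.9e-08 / (6 * (9e-09)^2)
F = 6.92181e-13 N = 0.692 pN

0.692


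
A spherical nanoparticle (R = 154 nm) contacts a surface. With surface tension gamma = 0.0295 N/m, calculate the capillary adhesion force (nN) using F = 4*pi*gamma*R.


Convert radius: R = 154 nm = 1.54e-07 m
F = 4 * pi * gamma * R
F = 4 * pi * 0.0295 * 1.54e-07
F = 5.7089e-08 N = 57.089 nN

57.089


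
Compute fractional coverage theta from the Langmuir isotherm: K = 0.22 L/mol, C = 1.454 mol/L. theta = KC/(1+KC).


Langmuir isotherm: theta = K*C / (1 + K*C)
K*C = 0.22 * 1.454 = 0.31988
theta = 0.31988 / (1 + 0.31988) = 0.31988 / 1.31988
theta = 0.2424

0.2424


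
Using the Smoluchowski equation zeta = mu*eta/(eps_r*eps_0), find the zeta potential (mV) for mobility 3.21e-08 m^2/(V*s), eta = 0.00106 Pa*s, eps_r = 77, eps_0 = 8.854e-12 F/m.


Smoluchowski equation: zeta = mu * eta / (eps_r * eps_0)
zeta = 3.21e-08 * 0.00106 / (77 * 8.854e-12)
zeta = 0.049909 V = 49.91 mV

49.91


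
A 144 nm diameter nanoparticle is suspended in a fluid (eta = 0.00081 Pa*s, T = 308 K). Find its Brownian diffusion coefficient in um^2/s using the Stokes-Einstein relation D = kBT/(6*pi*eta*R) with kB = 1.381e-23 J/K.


Radius R = 144/2 = 72 nm = 7.2e-08 m
D = kB*T / (6*pi*eta*R)
D = 1.381e-23 * 308 / (6 * pi * 0.00081 * 7.2e-08)
D = 3.86924e-12 m^2/s = 3.869 um^2/s

3.869


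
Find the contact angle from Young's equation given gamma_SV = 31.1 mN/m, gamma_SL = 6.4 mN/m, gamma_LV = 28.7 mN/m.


cos(theta) = (gamma_SV - gamma_SL) / gamma_LV
cos(theta) = (31.1 - 6.4) / 28.7
cos(theta) = 0.860627
theta = arccos(0.860627) = 30.61 degrees

30.61


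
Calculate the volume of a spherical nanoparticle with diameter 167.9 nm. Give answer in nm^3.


Radius r = 167.9/2 = 83.95 nm
Volume V = (4/3) * pi * r^3
V = (4/3) * pi * (83.95)^3
V = 2478281.93 nm^3

2478281.93


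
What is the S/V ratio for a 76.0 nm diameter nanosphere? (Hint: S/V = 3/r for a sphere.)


Radius r = 76.0/2 = 38 nm
S/V = 3 / r = 3 / 38
S/V = 0.0789 nm^-1

0.0789


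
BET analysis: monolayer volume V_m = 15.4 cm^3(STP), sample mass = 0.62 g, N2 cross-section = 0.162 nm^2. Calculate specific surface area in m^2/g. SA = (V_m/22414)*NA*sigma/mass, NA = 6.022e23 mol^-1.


Number of moles in monolayer = V_m / 22414 = 15.4 / 22414 = 0.00068707
Number of molecules = moles * NA = 0.00068707 * 6.022e23
SA = molecules * sigma / mass
SA = (15.4 / 22414) * 6.022e23 * 0.162e-18 / 0.62
SA = 108.1 m^2/g

108.1


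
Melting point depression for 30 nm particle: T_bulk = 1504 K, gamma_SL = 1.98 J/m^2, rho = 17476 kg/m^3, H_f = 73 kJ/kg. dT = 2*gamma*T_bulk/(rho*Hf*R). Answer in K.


Radius R = 30/2 = 15 nm = 1.5e-08 m
Convert H_f = 73 kJ/kg = 73000 J/kg
dT = 2 * gamma_SL * T_bulk / (rho * H_f * R)
dT = 2 * 1.98 * 1504 / (17476 * 73000 * 1.5e-08)
dT = 311.2 K

311.2


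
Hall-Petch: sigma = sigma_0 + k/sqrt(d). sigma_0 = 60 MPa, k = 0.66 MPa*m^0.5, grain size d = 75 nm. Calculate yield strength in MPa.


d = 75 nm = 7.5e-08 m
sqrt(d) = 0.0002738613
Hall-Petch contribution = k / sqrt(d) = 0.66 / 0.0002738613 = 2410.0 MPa
sigma = sigma_0 + k/sqrt(d) = 60 + 2410.0 = 2470.0 MPa

2470.0


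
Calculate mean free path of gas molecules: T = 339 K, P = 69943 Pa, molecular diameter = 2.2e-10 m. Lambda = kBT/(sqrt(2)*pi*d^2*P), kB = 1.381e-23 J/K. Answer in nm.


Mean free path: lambda = kB*T / (sqrt(2) * pi * d^2 * P)
lambda = 1.381e-23 * 339 / (sqrt(2) * pi * (2.2e-10)^2 * 69943)
lambda = 3.11271e-07 m
lambda = 311.27 nm

311.27


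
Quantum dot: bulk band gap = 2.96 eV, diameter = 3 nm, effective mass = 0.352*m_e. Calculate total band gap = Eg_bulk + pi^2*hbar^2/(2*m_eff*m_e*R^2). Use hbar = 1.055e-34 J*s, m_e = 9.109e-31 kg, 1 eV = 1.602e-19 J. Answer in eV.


Radius R = 3/2 nm = 1.5e-09 m
Confinement energy dE = pi^2 * hbar^2 / (2 * m_eff * m_e * R^2)
dE = pi^2 * (1.055e-34)^2 / (2 * 0.352 * 9.109e-31 * (1.5e-09)^2) J, divided by 1.602e-19 J/eV
dE = 0.4752 eV
Total band gap = E_g(bulk) + dE = 2.96 + 0.4752 = 3.4352 eV

3.4352


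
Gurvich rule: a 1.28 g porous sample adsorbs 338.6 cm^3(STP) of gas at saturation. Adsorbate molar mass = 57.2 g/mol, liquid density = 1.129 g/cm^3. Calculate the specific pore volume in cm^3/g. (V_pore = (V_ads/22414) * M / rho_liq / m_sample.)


Moles adsorbed n = V_ads / 22414 = 338.6 / 22414 = 1.510663e-02 mol
Liquid volume V_liq = n * M / rho_liq = 1.510663e-02 * 57.2 / 1.129 = 0.76537 cm^3
Specific pore volume V_pore = V_liq / m_sample = 0.76537 / 1.28
V_pore = 0.5979 cm^3/g

0.5979


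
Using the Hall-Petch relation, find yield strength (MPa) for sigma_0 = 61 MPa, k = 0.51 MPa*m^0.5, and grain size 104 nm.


d = 104 nm = 1.04e-07 m
sqrt(d) = 0.0003224903
Hall-Petch contribution = k / sqrt(d) = 0.51 / 0.0003224903 = 1581.4 MPa
sigma = sigma_0 + k/sqrt(d) = 61 + 1581.4 = 1642.4 MPa

1642.4


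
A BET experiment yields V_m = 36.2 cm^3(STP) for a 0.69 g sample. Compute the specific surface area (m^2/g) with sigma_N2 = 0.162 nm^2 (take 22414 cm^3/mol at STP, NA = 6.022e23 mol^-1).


Number of moles in monolayer = V_m / 22414 = 36.2 / 22414 = 0.00161506
Number of molecules = moles * NA = 0.00161506 * 6.022e23
SA = molecules * sigma / mass
SA = (36.2 / 22414) * 6.022e23 * 0.162e-18 / 0.69
SA = 228.3 m^2/g

228.3


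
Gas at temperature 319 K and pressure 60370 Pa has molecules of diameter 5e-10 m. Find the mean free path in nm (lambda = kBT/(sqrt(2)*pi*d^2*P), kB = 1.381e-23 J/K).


Mean free path: lambda = kB*T / (sqrt(2) * pi * d^2 * P)
lambda = 1.381e-23 * 319 / (sqrt(2) * pi * (5e-10)^2 * 60370)
lambda = 6.56989e-08 m
lambda = 65.7 nm

65.7


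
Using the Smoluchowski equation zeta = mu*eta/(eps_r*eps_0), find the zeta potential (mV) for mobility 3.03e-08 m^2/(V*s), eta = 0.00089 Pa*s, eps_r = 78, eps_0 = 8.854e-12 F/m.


Smoluchowski equation: zeta = mu * eta / (eps_r * eps_0)
zeta = 3.03e-08 * 0.00089 / (78 * 8.854e-12)
zeta = 0.039048 V = 39.05 mV

39.05


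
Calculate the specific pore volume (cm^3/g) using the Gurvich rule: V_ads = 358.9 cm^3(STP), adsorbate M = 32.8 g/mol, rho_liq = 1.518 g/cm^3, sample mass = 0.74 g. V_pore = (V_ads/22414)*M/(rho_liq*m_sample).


Moles adsorbed n = V_ads / 22414 = 358.9 / 22414 = 1.601231e-02 mol
Liquid volume V_liq = n * M / rho_liq = 1.601231e-02 * 32.8 / 1.518 = 0.34598 cm^3
Specific pore volume V_pore = V_liq / m_sample = 0.34598 / 0.74
V_pore = 0.4675 cm^3/g

0.4675


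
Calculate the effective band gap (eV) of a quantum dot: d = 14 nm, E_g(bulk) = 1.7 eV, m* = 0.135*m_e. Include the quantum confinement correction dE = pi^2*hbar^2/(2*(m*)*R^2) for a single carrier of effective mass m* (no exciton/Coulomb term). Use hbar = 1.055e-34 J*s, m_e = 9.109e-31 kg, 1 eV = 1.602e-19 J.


Radius R = 14/2 nm = 7e-09 m
Confinement energy dE = pi^2 * hbar^2 / (2 * m_eff * m_e * R^2)
dE = pi^2 * (1.055e-34)^2 / (2 * 0.135 * 9.109e-31 * (7e-09)^2) J, divided by 1.602e-19 J/eV
dE = 0.0569 eV
Total band gap = E_g(bulk) + dE = 1.7 + 0.0569 = 1.7569 eV

1.7569


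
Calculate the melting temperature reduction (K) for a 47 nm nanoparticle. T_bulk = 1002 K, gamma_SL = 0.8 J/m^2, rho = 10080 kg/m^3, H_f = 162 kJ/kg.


Radius R = 47/2 = 23.5 nm = 2.35e-08 m
Convert H_f = 162 kJ/kg = 162000 J/kg
dT = 2 * gamma_SL * T_bulk / (rho * H_f * R)
dT = 2 * 0.8 * 1002 / (10080 * 162000 * 2.35e-08)
dT = 41.8 K

41.8


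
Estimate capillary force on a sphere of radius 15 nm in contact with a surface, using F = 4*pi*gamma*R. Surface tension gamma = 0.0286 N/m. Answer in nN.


Convert radius: R = 15 nm = 1.5e-08 m
F = 4 * pi * gamma * R
F = 4 * pi * 0.0286 * 1.5e-08
F = 5.39097e-09 N = 5.391 nN

5.391


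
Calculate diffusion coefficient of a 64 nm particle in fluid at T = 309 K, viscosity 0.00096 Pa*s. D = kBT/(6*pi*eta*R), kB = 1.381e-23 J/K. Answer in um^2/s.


Radius R = 64/2 = 32 nm = 3.2e-08 m
D = kB*T / (6*pi*eta*R)
D = 1.381e-23 * 309 / (6 * pi * 0.00096 * 3.2e-08)
D = 7.36936e-12 m^2/s = 7.369 um^2/s

7.369


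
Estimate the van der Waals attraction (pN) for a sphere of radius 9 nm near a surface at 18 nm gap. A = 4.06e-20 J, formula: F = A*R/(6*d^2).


Convert to SI: R = 9 nm = 9e-09 m, d = 18 nm = 1.8e-08 m
F = A * R / (6 * d^2)
F = 4.06e-20 * 9e-09 / (6 * (1.8e-08)^2)
F = 1.87963e-13 N = 0.188 pN

0.188


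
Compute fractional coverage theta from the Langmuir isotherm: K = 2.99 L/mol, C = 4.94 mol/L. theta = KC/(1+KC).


Langmuir isotherm: theta = K*C / (1 + K*C)
K*C = 2.99 * 4.94 = 14.7706
theta = 14.7706 / (1 + 14.7706) = 14.7706 / 15.7706
theta = 0.9366

0.9366


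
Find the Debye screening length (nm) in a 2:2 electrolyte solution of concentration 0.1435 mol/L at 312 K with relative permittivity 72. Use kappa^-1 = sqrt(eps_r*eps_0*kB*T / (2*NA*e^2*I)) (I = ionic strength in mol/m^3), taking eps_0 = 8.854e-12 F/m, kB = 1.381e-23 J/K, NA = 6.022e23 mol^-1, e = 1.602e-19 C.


Ionic strength I = 0.1435 * 2^2 * 1000 = 574 mol/m^3
kappa^-1 = sqrt(72 * 8.854e-12 * 1.381e-23 * 312 / (2 * 6.022e23 * (1.602e-19)^2 * 574))
kappa^-1 = 0.393 nm

0.393


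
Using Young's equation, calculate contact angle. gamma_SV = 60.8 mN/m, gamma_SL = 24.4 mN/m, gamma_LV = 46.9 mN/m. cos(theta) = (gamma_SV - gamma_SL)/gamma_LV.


cos(theta) = (gamma_SV - gamma_SL) / gamma_LV
cos(theta) = (60.8 - 24.4) / 46.9
cos(theta) = 0.776119
theta = arccos(0.776119) = 39.09 degrees

39.09


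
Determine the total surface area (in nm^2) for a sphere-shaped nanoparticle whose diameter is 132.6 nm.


Radius r = 132.6/2 = 66.3 nm
Surface area SA = 4 * pi * r^2
SA = 4 * pi * (66.3)^2
SA = 55237.87 nm^2

55237.87


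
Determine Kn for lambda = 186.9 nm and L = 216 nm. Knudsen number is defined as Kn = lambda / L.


Knudsen number Kn = lambda / L
Kn = 186.9 / 216
Kn = 0.8653

0.8653


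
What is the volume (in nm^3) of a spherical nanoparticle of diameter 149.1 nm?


Radius r = 149.1/2 = 74.55 nm
Volume V = (4/3) * pi * r^3
V = (4/3) * pi * (74.55)^3
V = 1735527.71 nm^3

1735527.71


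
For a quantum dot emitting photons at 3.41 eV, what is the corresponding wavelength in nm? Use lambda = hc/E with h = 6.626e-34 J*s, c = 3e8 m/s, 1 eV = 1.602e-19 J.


Convert energy: E = 3.41 eV = 3.41 * 1.602e-19 = 5.46282e-19 J
lambda = h*c / E = 6.626e-34 * 3e8 / 5.46282e-19
lambda = 3.63878e-07 m = 363.9 nm

363.9


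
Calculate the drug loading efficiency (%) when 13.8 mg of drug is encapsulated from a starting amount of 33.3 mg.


Drug loading efficiency = (drug loaded / drug initial) * 100
DLE = 13.8 / 33.3 * 100
DLE = 0.4144 * 100
DLE = 41.44%

41.44


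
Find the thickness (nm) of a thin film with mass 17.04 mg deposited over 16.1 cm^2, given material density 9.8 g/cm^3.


Convert: m = 17.04 mg = 1.7040e-05 kg, A = 16.1 cm^2 = 1.6100e-03 m^2, rho = 9.8 g/cm^3 = 9800 kg/m^3
t = m / (A * rho)
t = 1.7040e-05 / (1.6100e-03 * 9800)
t = 1.0800e-06 m = 1080.0 nm

1080.0


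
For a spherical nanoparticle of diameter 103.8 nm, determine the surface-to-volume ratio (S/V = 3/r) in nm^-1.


Radius r = 103.8/2 = 51.9 nm
S/V = 3 / r = 3 / 51.9
S/V = 0.0578 nm^-1

0.0578


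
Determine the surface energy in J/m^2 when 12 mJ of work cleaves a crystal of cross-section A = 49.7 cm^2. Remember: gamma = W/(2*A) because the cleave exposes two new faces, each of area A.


Convert: A = 49.7 cm^2 = 0.00497 m^2, W = 12 mJ = 0.012 J
Cleaving exposes two faces of area A, so total new surface = 2*A and gamma = W / (2*A)
gamma = 0.012 / (2 * 0.00497)
gamma = 1.207 J/m^2

1.207


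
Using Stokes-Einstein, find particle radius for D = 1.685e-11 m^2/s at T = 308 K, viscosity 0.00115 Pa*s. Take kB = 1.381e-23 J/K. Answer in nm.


Stokes-Einstein: R = kB*T / (6*pi*eta*D)
R = 1.381e-23 * 308 / (6 * pi * 0.00115 * 1.685e-11)
R = 1.16452e-08 m = 11.65 nm

11.65


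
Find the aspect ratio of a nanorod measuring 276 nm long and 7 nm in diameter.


Aspect ratio AR = length / diameter
AR = 276 / 7
AR = 39.43

39.43


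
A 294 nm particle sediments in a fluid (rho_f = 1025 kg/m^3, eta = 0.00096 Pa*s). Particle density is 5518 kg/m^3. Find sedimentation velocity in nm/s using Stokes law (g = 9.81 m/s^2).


Radius R = 294/2 nm = 1.47e-07 m
Density difference = 5518 - 1025 = 4493 kg/m^3
v = 2 * R^2 * (rho_p - rho_f) * g / (9 * eta)
v = 2 * (1.47e-07)^2 * 4493 * 9.81 / (9 * 0.00096)
v = 2.20473e-07 m/s = 220.4735 nm/s

220.4735


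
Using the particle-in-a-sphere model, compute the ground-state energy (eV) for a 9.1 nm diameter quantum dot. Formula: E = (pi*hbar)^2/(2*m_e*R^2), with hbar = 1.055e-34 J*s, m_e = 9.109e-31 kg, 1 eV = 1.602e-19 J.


Radius R = 9.1/2 = 4.55 nm = 4.55e-09 m
E = (pi * 1.055e-34)^2 / (2 * 9.109e-31 * (4.55e-09)^2)
E(J) = 2.9126e-21
E = E(J) / 1.602e-19 = 0.0182 eV

0.0182


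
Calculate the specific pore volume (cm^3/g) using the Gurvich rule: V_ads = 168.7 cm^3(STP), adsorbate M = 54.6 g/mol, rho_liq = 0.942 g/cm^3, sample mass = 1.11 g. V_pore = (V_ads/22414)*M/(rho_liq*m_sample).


Moles adsorbed n = V_ads / 22414 = 168.7 / 22414 = 7.526546e-03 mol
Liquid volume V_liq = n * M / rho_liq = 7.526546e-03 * 54.6 / 0.942 = 0.43625 cm^3
Specific pore volume V_pore = V_liq / m_sample = 0.43625 / 1.11
V_pore = 0.393 cm^3/g

0.393


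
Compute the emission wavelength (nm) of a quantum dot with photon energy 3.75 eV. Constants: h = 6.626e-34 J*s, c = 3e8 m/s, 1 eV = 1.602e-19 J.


Convert energy: E = 3.75 eV = 3.75 * 1.602e-19 = 6.0075e-19 J
lambda = h*c / E = 6.626e-34 * 3e8 / 6.0075e-19
lambda = 3.30886e-07 m = 330.9 nm

330.9


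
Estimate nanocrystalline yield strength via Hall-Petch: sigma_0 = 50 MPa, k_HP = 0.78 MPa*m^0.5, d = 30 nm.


d = 30 nm = 3e-08 m
sqrt(d) = 0.0001732051
Hall-Petch contribution = k / sqrt(d) = 0.78 / 0.0001732051 = 4503.3 MPa
sigma = sigma_0 + k/sqrt(d) = 50 + 4503.3 = 4553.3 MPa

4553.3


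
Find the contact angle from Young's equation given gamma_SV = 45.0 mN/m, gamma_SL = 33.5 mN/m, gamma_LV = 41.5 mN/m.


cos(theta) = (gamma_SV - gamma_SL) / gamma_LV
cos(theta) = (45.0 - 33.5) / 41.5
cos(theta) = 0.277108
theta = arccos(0.277108) = 73.91 degrees

73.91


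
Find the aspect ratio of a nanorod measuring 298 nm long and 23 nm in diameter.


Aspect ratio AR = length / diameter
AR = 298 / 23
AR = 12.96

12.96


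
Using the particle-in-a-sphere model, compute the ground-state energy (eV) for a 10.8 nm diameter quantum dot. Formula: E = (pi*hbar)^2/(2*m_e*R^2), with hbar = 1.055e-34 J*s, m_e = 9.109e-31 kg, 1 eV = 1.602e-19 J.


Radius R = 10.8/2 = 5.4 nm = 5.4e-09 m
E = (pi * 1.055e-34)^2 / (2 * 9.109e-31 * (5.4e-09)^2)
E(J) = 2.06784e-21
E = E(J) / 1.602e-19 = 0.0129 eV

0.0129


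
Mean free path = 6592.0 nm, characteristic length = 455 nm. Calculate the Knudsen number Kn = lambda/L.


Knudsen number Kn = lambda / L
Kn = 6592.0 / 455
Kn = 14.4879

14.4879


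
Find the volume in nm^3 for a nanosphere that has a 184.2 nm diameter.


Radius r = 184.2/2 = 92.1 nm
Volume V = (4/3) * pi * r^3
V = (4/3) * pi * (92.1)^3
V = 3272408.41 nm^3

3272408.41


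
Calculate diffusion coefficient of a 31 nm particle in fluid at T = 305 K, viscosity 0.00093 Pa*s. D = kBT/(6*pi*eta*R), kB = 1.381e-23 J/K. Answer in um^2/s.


Radius R = 31/2 = 15.5 nm = 1.55e-08 m
D = kB*T / (6*pi*eta*R)
D = 1.381e-23 * 305 / (6 * pi * 0.00093 * 1.55e-08)
D = 1.55016e-11 m^2/s = 15.502 um^2/s

15.502


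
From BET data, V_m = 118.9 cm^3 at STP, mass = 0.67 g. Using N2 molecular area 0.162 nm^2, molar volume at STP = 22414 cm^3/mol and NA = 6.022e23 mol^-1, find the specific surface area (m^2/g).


Number of moles in monolayer = V_m / 22414 = 118.9 / 22414 = 0.00530472
Number of molecules = moles * NA = 0.00530472 * 6.022e23
SA = molecules * sigma / mass
SA = (118.9 / 22414) * 6.022e23 * 0.162e-18 / 0.67
SA = 772.4 m^2/g

772.4


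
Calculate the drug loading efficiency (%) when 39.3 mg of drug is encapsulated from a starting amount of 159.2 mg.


Drug loading efficiency = (drug loaded / drug initial) * 100
DLE = 39.3 / 159.2 * 100
DLE = 0.2469 * 100
DLE = 24.69%

24.69


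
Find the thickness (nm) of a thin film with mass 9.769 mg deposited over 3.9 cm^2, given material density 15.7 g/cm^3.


Convert: m = 9.769 mg = 9.7690e-06 kg, A = 3.9 cm^2 = 3.9000e-04 m^2, rho = 15.7 g/cm^3 = 15700 kg/m^3
t = m / (A * rho)
t = 9.7690e-06 / (3.9000e-04 * 15700)
t = 1.5955e-06 m = 1595.5 nm

1595.5


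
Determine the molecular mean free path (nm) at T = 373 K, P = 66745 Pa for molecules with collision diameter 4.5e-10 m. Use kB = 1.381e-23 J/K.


Mean free path: lambda = kB*T / (sqrt(2) * pi * d^2 * P)
lambda = 1.381e-23 * 373 / (sqrt(2) * pi * (4.5e-10)^2 * 66745)
lambda = 8.57815e-08 m
lambda = 85.78 nm

85.78


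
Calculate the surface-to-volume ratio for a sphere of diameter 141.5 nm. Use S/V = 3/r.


Radius r = 141.5/2 = 70.75 nm
S/V = 3 / r = 3 / 70.75
S/V = 0.0424 nm^-1

0.0424


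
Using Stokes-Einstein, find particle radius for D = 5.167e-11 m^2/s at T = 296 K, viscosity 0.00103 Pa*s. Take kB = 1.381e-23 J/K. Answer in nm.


Stokes-Einstein: R = kB*T / (6*pi*eta*D)
R = 1.381e-23 * 296 / (6 * pi * 0.00103 * 5.167e-11)
R = 4.07482e-09 m = 4.07 nm

4.07


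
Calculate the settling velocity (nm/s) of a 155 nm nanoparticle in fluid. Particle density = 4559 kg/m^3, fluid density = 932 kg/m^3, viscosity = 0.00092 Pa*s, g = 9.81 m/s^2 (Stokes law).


Radius R = 155/2 nm = 7.75e-08 m
Density difference = 4559 - 932 = 3627 kg/m^3
v = 2 * R^2 * (rho_p - rho_f) * g / (9 * eta)
v = 2 * (7.75e-08)^2 * 3627 * 9.81 / (9 * 0.00092)
v = 5.16202e-08 m/s = 51.6202 nm/s

51.6202


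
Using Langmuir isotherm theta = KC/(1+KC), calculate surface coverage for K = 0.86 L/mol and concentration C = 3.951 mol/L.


Langmuir isotherm: theta = K*C / (1 + K*C)
K*C = 0.86 * 3.951 = 3.39786
theta = 3.39786 / (1 + 3.39786) = 3.39786 / 4.39786
theta = 0.7726

0.7726


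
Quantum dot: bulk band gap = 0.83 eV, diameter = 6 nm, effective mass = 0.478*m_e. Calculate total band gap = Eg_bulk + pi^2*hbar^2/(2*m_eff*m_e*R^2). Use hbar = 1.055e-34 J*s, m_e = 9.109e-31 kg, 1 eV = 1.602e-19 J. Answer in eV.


Radius R = 6/2 nm = 3e-09 m
Confinement energy dE = pi^2 * hbar^2 / (2 * m_eff * m_e * R^2)
dE = pi^2 * (1.055e-34)^2 / (2 * 0.478 * 9.109e-31 * (3e-09)^2) J, divided by 1.602e-19 J/eV
dE = 0.0875 eV
Total band gap = E_g(bulk) + dE = 0.83 + 0.0875 = 0.9175 eV

0.9175


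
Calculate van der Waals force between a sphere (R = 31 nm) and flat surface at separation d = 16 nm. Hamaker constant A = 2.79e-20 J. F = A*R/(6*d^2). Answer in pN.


Convert to SI: R = 31 nm = 3.1e-08 m, d = 16 nm = 1.6e-08 m
F = A * R / (6 * d^2)
F = 2.79e-20 * 3.1e-08 / (6 * (1.6e-08)^2)
F = 5.63086e-13 N = 0.563 pN

0.563


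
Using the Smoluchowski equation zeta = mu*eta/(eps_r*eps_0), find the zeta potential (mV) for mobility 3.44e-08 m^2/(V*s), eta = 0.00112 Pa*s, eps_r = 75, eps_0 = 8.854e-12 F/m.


Smoluchowski equation: zeta = mu * eta / (eps_r * eps_0)
zeta = 3.44e-08 * 0.00112 / (75 * 8.854e-12)
zeta = 0.05802 V = 58.02 mV

58.02


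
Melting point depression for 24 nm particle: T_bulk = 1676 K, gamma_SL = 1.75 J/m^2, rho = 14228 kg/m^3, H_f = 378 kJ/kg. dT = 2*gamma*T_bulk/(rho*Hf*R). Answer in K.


Radius R = 24/2 = 12 nm = 1.2e-08 m
Convert H_f = 378 kJ/kg = 378000 J/kg
dT = 2 * gamma_SL * T_bulk / (rho * H_f * R)
dT = 2 * 1.75 * 1676 / (14228 * 378000 * 1.2e-08)
dT = 90.9 K

90.9


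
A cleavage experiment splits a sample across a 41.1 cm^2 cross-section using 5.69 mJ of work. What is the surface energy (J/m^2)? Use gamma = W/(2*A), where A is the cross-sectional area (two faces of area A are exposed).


Convert: A = 41.1 cm^2 = 0.00411 m^2, W = 5.69 mJ = 0.00569 J
Cleaving exposes two faces of area A, so total new surface = 2*A and gamma = W / (2*A)
gamma = 0.00569 / (2 * 0.00411)
gamma = 0.692 J/m^2

0.692


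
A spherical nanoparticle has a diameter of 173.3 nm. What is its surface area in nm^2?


Radius r = 173.3/2 = 86.65 nm
Surface area SA = 4 * pi * r^2
SA = 4 * pi * (86.65)^2
SA = 94351.11 nm^2

94351.11


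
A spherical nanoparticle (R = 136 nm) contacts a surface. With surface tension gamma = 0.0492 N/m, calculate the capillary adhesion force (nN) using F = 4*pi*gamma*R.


Convert radius: R = 136 nm = 1.36e-07 m
F = 4 * pi * gamma * R
F = 4 * pi * 0.0492 * 1.36e-07
F = 8.40841e-08 N = 84.0841 nN

84.0841


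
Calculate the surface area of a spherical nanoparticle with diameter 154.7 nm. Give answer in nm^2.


Radius r = 154.7/2 = 77.35 nm
Surface area SA = 4 * pi * r^2
SA = 4 * pi * (77.35)^2
SA = 75184.88 nm^2

75184.88


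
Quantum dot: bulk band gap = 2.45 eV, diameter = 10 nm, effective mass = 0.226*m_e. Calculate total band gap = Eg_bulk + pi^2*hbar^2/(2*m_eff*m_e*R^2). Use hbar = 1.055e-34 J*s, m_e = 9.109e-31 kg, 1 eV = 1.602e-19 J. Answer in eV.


Radius R = 10/2 nm = 5e-09 m
Confinement energy dE = pi^2 * hbar^2 / (2 * m_eff * m_e * R^2)
dE = pi^2 * (1.055e-34)^2 / (2 * 0.226 * 9.109e-31 * (5e-09)^2) J, divided by 1.602e-19 J/eV
dE = 0.0666 eV
Total band gap = E_g(bulk) + dE = 2.45 + 0.0666 = 2.5166 eV

2.5166


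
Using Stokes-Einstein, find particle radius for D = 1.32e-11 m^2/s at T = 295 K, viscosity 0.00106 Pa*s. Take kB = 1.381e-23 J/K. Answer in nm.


Stokes-Einstein: R = kB*T / (6*pi*eta*D)
R = 1.381e-23 * 295 / (6 * pi * 0.00106 * 1.32e-11)
R = 1.54467e-08 m = 15.45 nm

15.45


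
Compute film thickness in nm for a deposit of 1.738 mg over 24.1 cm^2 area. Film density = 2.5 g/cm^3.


Convert: m = 1.738 mg = 1.7380e-06 kg, A = 24.1 cm^2 = 2.4100e-03 m^2, rho = 2.5 g/cm^3 = 2500 kg/m^3
t = m / (A * rho)
t = 1.7380e-06 / (2.4100e-03 * 2500)
t = 2.8846e-07 m = 288.5 nm

288.5


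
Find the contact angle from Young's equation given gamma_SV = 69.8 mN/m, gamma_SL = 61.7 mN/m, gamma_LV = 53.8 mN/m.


cos(theta) = (gamma_SV - gamma_SL) / gamma_LV
cos(theta) = (69.8 - 61.7) / 53.8
cos(theta) = 0.150558
theta = arccos(0.150558) = 81.34 degrees

81.34


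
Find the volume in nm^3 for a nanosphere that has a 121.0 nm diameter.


Radius r = 121.0/2 = 60.5 nm
Volume V = (4/3) * pi * r^3
V = (4/3) * pi * (60.5)^3
V = 927587.17 nm^3

927587.17


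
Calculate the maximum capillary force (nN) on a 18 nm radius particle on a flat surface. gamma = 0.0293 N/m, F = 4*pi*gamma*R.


Convert radius: R = 18 nm = 1.8e-08 m
F = 4 * pi * gamma * R
F = 4 * pi * 0.0293 * 1.8e-08
F = 6.6275e-09 N = 6.6275 nN

6.6275


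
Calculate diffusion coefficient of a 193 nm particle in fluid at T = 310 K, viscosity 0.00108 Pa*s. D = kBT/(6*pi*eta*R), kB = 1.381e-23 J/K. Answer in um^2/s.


Radius R = 193/2 = 96.5 nm = 9.65e-08 m
D = kB*T / (6*pi*eta*R)
D = 1.381e-23 * 310 / (6 * pi * 0.00108 * 9.65e-08)
D = 2.17923e-12 m^2/s = 2.179 um^2/s

2.179


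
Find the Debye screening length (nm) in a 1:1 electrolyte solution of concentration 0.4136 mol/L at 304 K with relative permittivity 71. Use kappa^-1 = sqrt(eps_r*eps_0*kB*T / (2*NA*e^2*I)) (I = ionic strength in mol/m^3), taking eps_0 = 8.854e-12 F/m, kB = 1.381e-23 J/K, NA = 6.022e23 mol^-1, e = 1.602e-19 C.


Ionic strength I = 0.4136 * 1^2 * 1000 = 413.6 mol/m^3
kappa^-1 = sqrt(71 * 8.854e-12 * 1.381e-23 * 304 / (2 * 6.022e23 * (1.602e-19)^2 * 413.6))
kappa^-1 = 0.454 nm

0.454


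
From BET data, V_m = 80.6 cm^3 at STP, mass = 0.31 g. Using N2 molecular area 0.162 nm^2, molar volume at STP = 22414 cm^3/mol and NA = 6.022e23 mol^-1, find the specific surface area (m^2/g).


Number of moles in monolayer = V_m / 22414 = 80.6 / 22414 = 0.00359597
Number of molecules = moles * NA = 0.00359597 * 6.022e23
SA = molecules * sigma / mass
SA = (80.6 / 22414) * 6.022e23 * 0.162e-18 / 0.31
SA = 1131.6 m^2/g

1131.6


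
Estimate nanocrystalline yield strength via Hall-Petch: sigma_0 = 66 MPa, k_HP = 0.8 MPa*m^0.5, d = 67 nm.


d = 67 nm = 6.7e-08 m
sqrt(d) = 0.0002588436
Hall-Petch contribution = k / sqrt(d) = 0.8 / 0.0002588436 = 3090.7 MPa
sigma = sigma_0 + k/sqrt(d) = 66 + 3090.7 = 3156.7 MPa

3156.7


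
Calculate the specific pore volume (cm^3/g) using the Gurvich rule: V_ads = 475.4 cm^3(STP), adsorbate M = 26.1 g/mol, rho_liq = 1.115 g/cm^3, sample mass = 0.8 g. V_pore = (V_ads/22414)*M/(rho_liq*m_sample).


Moles adsorbed n = V_ads / 22414 = 475.4 / 22414 = 2.120996e-02 mol
Liquid volume V_liq = n * M / rho_liq = 2.120996e-02 * 26.1 / 1.115 = 0.49648 cm^3
Specific pore volume V_pore = V_liq / m_sample = 0.49648 / 0.8
V_pore = 0.6206 cm^3/g

0.6206


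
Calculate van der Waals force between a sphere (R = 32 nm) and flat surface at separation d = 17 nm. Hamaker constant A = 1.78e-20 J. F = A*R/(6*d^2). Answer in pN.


Convert to SI: R = 32 nm = 3.2e-08 m, d = 17 nm = 1.7e-08 m
F = A * R / (6 * d^2)
F = 1.78e-20 * 3.2e-08 / (6 * (1.7e-08)^2)
F = 3.28489e-13 N = 0.328 pN

0.328


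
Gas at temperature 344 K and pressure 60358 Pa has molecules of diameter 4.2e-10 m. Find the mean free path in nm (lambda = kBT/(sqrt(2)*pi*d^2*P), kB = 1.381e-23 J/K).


Mean free path: lambda = kB*T / (sqrt(2) * pi * d^2 * P)
lambda = 1.381e-23 * 344 / (sqrt(2) * pi * (4.2e-10)^2 * 60358)
lambda = 1.00428e-07 m
lambda = 100.43 nm

100.43


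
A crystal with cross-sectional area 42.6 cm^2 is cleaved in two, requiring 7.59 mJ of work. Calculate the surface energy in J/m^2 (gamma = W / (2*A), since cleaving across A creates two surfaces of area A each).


Convert: A = 42.6 cm^2 = 0.00426 m^2, W = 7.59 mJ = 0.00759 J
Cleaving exposes two faces of area A, so total new surface = 2*A and gamma = W / (2*A)
gamma = 0.00759 / (2 * 0.00426)
gamma = 0.891 J/m^2

0.891


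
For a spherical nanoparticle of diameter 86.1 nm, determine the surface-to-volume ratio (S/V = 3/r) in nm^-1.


Radius r = 86.1/2 = 43.05 nm
S/V = 3 / r = 3 / 43.05
S/V = 0.0697 nm^-1

0.0697


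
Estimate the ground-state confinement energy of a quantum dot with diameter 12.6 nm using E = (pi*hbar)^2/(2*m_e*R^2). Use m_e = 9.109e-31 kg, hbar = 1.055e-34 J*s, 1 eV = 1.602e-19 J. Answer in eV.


Radius R = 12.6/2 = 6.3 nm = 6.3e-09 m
E = (pi * 1.055e-34)^2 / (2 * 9.109e-31 * (6.3e-09)^2)
E(J) = 1.51923e-21
E = E(J) / 1.602e-19 = 0.0095 eV

0.0095


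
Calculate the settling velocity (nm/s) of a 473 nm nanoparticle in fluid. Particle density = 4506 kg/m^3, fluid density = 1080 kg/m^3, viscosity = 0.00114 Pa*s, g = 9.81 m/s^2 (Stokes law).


Radius R = 473/2 nm = 2.365e-07 m
Density difference = 4506 - 1080 = 3426 kg/m^3
v = 2 * R^2 * (rho_p - rho_f) * g / (9 * eta)
v = 2 * (2.365e-07)^2 * 3426 * 9.81 / (9 * 0.00114)
v = 3.66439e-07 m/s = 366.4387 nm/s

366.4387


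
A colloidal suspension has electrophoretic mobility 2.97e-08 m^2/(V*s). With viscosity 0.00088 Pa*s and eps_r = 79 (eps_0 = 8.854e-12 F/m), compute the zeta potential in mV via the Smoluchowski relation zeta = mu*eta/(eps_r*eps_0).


Smoluchowski equation: zeta = mu * eta / (eps_r * eps_0)
zeta = 2.97e-08 * 0.00088 / (79 * 8.854e-12)
zeta = 0.037366 V = 37.37 mV

37.37


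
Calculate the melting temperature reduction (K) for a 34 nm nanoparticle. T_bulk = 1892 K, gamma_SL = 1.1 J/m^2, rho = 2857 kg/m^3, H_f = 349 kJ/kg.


Radius R = 34/2 = 17 nm = 1.7e-08 m
Convert H_f = 349 kJ/kg = 349000 J/kg
dT = 2 * gamma_SL * T_bulk / (rho * H_f * R)
dT = 2 * 1.1 * 1892 / (2857 * 349000 * 1.7e-08)
dT = 245.6 K

245.6
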